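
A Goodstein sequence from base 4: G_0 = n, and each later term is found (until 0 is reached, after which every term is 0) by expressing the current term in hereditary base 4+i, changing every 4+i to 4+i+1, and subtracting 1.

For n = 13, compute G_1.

15

G_0=13  [base 4] 3·4 + 1  →[4↦5]→  3·5 + 1 = 16  −1 ⇒ G_1=15
G_1=15  [base 5] 3·5  →[5↦6]→  3·6 = 18  −1 ⇒ G_2=17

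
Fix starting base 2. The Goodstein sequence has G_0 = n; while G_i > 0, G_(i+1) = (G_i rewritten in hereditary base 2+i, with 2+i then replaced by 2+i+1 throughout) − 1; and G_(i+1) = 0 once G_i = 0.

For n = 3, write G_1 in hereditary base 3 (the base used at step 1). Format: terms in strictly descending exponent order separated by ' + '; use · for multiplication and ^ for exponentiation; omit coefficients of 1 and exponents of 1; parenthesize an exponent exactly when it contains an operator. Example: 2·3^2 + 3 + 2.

3

G_0 = 3. HB_2(3) = 2 + 1. Bump = 4. G_1 = 3.
G_1 = 3. HB_3(3) = 3. Bump = 4. G_2 = 3.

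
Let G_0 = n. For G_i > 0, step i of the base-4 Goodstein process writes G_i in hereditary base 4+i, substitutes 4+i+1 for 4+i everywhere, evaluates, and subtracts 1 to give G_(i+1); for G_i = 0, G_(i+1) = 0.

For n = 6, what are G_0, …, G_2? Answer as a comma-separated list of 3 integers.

6, 6, 6

base 4: 6 = 4 + 2; at 5: 5 + 2 = 7; next = 6
base 5: 6 = 5 + 1; at 6: 6 + 1 = 7; next = 6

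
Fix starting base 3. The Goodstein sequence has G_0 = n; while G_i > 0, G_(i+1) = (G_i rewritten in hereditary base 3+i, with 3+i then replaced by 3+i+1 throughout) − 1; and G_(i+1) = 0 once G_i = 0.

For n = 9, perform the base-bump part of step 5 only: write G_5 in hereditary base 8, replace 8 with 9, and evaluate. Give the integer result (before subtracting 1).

25

step 0: 9 = 3^2; sub 4 for 3: 4^2; = 16; G_1 = 16−1 = 15
step 1: 15 = 3·4 + 3; sub 5 for 4: 3·5 + 3; = 18; G_2 = 18−1 = 17
step 2: 17 = 3·5 + 2; sub 6 for 5: 3·6 + 2; = 20; G_3 = 20−1 = 19
step 3: 19 = 3·6 + 1; sub 7 for 6: 3·7 + 1; = 22; G_4 = 22−1 = 21
step 4: 21 = 3·7; sub 8 for 7: 3·8; = 24; G_5 = 24−1 = 23
step 5: 23 = 2·8 + 7; sub 9 for 8: 2·9 + 7; = 25; G_6 = 25−1 = 24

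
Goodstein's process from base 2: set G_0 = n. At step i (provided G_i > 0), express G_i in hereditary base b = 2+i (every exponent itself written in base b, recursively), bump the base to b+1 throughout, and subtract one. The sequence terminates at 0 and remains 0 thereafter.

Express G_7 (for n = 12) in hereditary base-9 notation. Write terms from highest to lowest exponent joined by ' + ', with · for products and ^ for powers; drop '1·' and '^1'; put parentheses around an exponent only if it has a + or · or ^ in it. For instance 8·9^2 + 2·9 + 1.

i=0: 12 = 2^(2 + 1) + 2^2 (b=2); 2→3: 3^(3 + 1) + 3^3 = 108; 108−1 = 107
i=1: 107 = 3^(3 + 1) + 2·3^2 + 2·3 + 2 (b=3); 3→4: 4^(4 + 1) + 2·4^2 + 2·4 + 2 = 1066; 1066−1 = 1065
i=2: 1065 = 4^(4 + 1) + 2·4^2 + 2·4 + 1 (b=4); 4→5: 5^(5 + 1) + 2·5^2 + 2·5 + 1 = 15686; 15686−1 = 15685
i=3: 15685 = 5^(5 + 1) + 2·5^2 + 2·5 (b=5); 5→6: 6^(6 + 1) + 2·6^2 + 2·6 = 280020; 280020−1 = 280019
i=4: 280019 = 6^(6 + 1) + 2·6^2 + 6 + 5 (b=6); 6→7: 7^(7 + 1) + 2·7^2 + 7 + 5 = 5764911; 5764911−1 = 5764910
i=5: 5764910 = 7^(7 + 1) + 2·7^2 + 7 + 4 (b=7); 7→8: 8^(8 + 1) + 2·8^2 + 8 + 4 = 134217868; 134217868−1 = 134217867
i=6: 134217867 = 8^(8 + 1) + 2·8^2 + 8 + 3 (b=8); 8→9: 9^(9 + 1) + 2·9^2 + 9 + 3 = 3486784575; 3486784575−1 = 3486784574
i=7: 3486784574 = 9^(9 + 1) + 2·9^2 + 9 + 2 (b=9); 9→10: 10^(10 + 1) + 2·10^2 + 10 + 2 = 100000000212; 100000000212−1 = 100000000211

9^(9 + 1) + 2·9^2 + 9 + 2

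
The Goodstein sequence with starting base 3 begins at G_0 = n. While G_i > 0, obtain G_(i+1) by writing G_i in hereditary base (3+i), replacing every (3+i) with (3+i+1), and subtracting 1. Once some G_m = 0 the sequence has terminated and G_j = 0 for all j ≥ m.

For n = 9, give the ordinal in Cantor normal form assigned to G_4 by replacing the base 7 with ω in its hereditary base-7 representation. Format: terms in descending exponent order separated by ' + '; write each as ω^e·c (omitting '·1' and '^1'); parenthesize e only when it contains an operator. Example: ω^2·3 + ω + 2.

ω·3

9 —HB3→ 3^2 —bump→ 4^2 = 16 —(−1)→ 15
15 —HB4→ 3·4 + 3 —bump→ 3·5 + 3 = 18 —(−1)→ 17
17 —HB5→ 3·5 + 2 —bump→ 3·6 + 2 = 20 —(−1)→ 19
19 —HB6→ 3·6 + 1 —bump→ 3·7 + 1 = 22 —(−1)→ 21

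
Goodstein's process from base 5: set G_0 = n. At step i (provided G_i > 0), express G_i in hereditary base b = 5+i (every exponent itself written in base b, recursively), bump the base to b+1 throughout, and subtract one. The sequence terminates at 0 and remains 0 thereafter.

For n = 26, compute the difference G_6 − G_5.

G_0=26  [base 5] 5^2 + 1  →[5↦6]→  6^2 + 1 = 37  −1 ⇒ G_1=36
G_1=36  [base 6] 6^2  →[6↦7]→  7^2 = 49  −1 ⇒ G_2=48
G_2=48  [base 7] 6·7 + 6  →[7↦8]→  6·8 + 6 = 54  −1 ⇒ G_3=53
G_3=53  [base 8] 6·8 + 5  →[8↦9]→  6·9 + 5 = 59  −1 ⇒ G_4=58
G_4=58  [base 9] 6·9 + 4  →[9↦10]→  6·10 + 4 = 64  −1 ⇒ G_5=63
G_5=63  [base 10] 6·10 + 3  →[10↦11]→  6·11 + 3 = 69  −1 ⇒ G_6=68

5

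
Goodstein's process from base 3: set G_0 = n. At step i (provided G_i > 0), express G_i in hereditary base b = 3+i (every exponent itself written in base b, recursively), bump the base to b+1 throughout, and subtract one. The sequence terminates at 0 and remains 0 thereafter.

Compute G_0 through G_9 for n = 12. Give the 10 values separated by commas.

12, 19, 27, 37, 49, 63, 69, 75, 81, 87

G_0 = 12. HB_3(12) = 3^2 + 3. Bump = 20. G_1 = 19.
G_1 = 19. HB_4(19) = 4^2 + 3. Bump = 28. G_2 = 27.
G_2 = 27. HB_5(27) = 5^2 + 2. Bump = 38. G_3 = 37.
G_3 = 37. HB_6(37) = 6^2 + 1. Bump = 50. G_4 = 49.
G_4 = 49. HB_7(49) = 7^2. Bump = 64. G_5 = 63.
G_5 = 63. HB_8(63) = 7·8 + 7. Bump = 70. G_6 = 69.
G_6 = 69. HB_9(69) = 7·9 + 6. Bump = 76. G_7 = 75.
G_7 = 75. HB_10(75) = 7·10 + 5. Bump = 82. G_8 = 81.
G_8 = 81. HB_11(81) = 7·11 + 4. Bump = 88. G_9 = 87.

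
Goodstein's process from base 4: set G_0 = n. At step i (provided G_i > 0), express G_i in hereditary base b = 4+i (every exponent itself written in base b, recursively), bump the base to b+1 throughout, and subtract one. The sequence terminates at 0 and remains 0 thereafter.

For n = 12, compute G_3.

16

12 —HB4→ 3·4 —bump→ 3·5 = 15 —(−1)→ 14
14 —HB5→ 2·5 + 4 —bump→ 2·6 + 4 = 16 —(−1)→ 15
15 —HB6→ 2·6 + 3 —bump→ 2·7 + 3 = 17 —(−1)→ 16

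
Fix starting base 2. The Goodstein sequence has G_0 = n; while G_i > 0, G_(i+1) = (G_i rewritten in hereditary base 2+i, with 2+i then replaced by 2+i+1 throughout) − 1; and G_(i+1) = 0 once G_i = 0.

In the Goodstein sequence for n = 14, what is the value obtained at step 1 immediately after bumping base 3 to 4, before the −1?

1282

i=0: 14 = 2^(2 + 1) + 2^2 + 2 (b=2); 2→3: 3^(3 + 1) + 3^3 + 3 = 111; 111−1 = 110
i=1: 110 = 3^(3 + 1) + 3^3 + 2 (b=3); 3→4: 4^(4 + 1) + 4^4 + 2 = 1282; 1282−1 = 1281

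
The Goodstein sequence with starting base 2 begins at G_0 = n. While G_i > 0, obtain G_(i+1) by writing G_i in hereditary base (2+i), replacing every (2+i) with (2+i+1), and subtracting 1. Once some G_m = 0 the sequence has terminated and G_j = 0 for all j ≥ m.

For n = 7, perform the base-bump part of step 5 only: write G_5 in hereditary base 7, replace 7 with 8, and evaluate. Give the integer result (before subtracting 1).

16777216

7 —HB2→ 2^2 + 2 + 1 —bump→ 3^3 + 3 + 1 = 31 —(−1)→ 30
30 —HB3→ 3^3 + 3 —bump→ 4^4 + 4 = 260 —(−1)→ 259
259 —HB4→ 4^4 + 3 —bump→ 5^5 + 3 = 3128 —(−1)→ 3127
3127 —HB5→ 5^5 + 2 —bump→ 6^6 + 2 = 46658 —(−1)→ 46657
46657 —HB6→ 6^6 + 1 —bump→ 7^7 + 1 = 823544 —(−1)→ 823543
823543 —HB7→ 7^7 —bump→ 8^8 = 16777216 —(−1)→ 16777215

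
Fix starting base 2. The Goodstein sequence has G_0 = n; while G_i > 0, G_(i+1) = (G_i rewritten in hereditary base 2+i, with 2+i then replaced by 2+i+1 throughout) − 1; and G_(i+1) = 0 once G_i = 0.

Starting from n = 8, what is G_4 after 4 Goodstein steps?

93395

G_0=8  [base 2] 2^(2 + 1)  →[2↦3]→  3^(3 + 1) = 81  −1 ⇒ G_1=80
G_1=80  [base 3] 2·3^3 + 2·3^2 + 2·3 + 2  →[3↦4]→  2·4^4 + 2·4^2 + 2·4 + 2 = 554  −1 ⇒ G_2=553
G_2=553  [base 4] 2·4^4 + 2·4^2 + 2·4 + 1  →[4↦5]→  2·5^5 + 2·5^2 + 2·5 + 1 = 6311  −1 ⇒ G_3=6310
G_3=6310  [base 5] 2·5^5 + 2·5^2 + 2·5  →[5↦6]→  2·6^6 + 2·6^2 + 2·6 = 93396  −1 ⇒ G_4=93395
G_4=93395  [base 6] 2·6^6 + 2·6^2 + 6 + 5  →[6↦7]→  2·7^7 + 2·7^2 + 7 + 5 = 1647196  −1 ⇒ G_5=1647195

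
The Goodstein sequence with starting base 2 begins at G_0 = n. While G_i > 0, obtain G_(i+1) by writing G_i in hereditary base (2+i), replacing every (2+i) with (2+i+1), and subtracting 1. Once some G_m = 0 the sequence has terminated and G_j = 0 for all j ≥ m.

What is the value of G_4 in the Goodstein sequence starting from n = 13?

(0) 13|_2 = 2^(2 + 1) + 2^2 + 1 ↦ 3^(3 + 1) + 3^3 + 1|_3 = 109 ⇒ 108
(1) 108|_3 = 3^(3 + 1) + 3^3 ↦ 4^(4 + 1) + 4^4|_4 = 1280 ⇒ 1279
(2) 1279|_4 = 4^(4 + 1) + 3·4^3 + 3·4^2 + 3·4 + 3 ↦ 5^(5 + 1) + 3·5^3 + 3·5^2 + 3·5 + 3|_5 = 16093 ⇒ 16092
(3) 16092|_5 = 5^(5 + 1) + 3·5^3 + 3·5^2 + 3·5 + 2 ↦ 6^(6 + 1) + 3·6^3 + 3·6^2 + 3·6 + 2|_6 = 280712 ⇒ 280711
(4) 280711|_6 = 6^(6 + 1) + 3·6^3 + 3·6^2 + 3·6 + 1 ↦ 7^(7 + 1) + 3·7^3 + 3·7^2 + 3·7 + 1|_7 = 5765999 ⇒ 5765998

280711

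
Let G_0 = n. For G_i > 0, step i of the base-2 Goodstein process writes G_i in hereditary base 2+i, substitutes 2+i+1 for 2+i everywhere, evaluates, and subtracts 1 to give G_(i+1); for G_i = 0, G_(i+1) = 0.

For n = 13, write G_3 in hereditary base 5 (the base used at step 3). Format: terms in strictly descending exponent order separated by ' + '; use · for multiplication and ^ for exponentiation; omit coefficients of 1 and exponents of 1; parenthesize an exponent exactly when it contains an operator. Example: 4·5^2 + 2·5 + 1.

i=0: 13 = 2^(2 + 1) + 2^2 + 1 (b=2); 2→3: 3^(3 + 1) + 3^3 + 1 = 109; 109−1 = 108
i=1: 108 = 3^(3 + 1) + 3^3 (b=3); 3→4: 4^(4 + 1) + 4^4 = 1280; 1280−1 = 1279
i=2: 1279 = 4^(4 + 1) + 3·4^3 + 3·4^2 + 3·4 + 3 (b=4); 4→5: 5^(5 + 1) + 3·5^3 + 3·5^2 + 3·5 + 3 = 16093; 16093−1 = 16092
i=3: 16092 = 5^(5 + 1) + 3·5^3 + 3·5^2 + 3·5 + 2 (b=5); 5→6: 6^(6 + 1) + 3·6^3 + 3·6^2 + 3·6 + 2 = 280712; 280712−1 = 280711

5^(5 + 1) + 3·5^3 + 3·5^2 + 3·5 + 2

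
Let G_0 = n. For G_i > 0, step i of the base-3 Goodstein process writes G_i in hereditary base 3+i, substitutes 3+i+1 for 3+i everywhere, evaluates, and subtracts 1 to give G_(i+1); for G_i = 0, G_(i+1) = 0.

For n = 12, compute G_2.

[0] 12 ≡ 3^2 + 3 (base 3). Lift 4: 20. −1: 19.
[1] 19 ≡ 4^2 + 3 (base 4). Lift 5: 28. −1: 27.

27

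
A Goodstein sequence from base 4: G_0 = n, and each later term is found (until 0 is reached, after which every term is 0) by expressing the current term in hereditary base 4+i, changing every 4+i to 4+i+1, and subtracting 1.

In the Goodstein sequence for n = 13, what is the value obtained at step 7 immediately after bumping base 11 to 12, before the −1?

(0) 13|_4 = 3·4 + 1 ↦ 3·5 + 1|_5 = 16 ⇒ 15
(1) 15|_5 = 3·5 ↦ 3·6|_6 = 18 ⇒ 17
(2) 17|_6 = 2·6 + 5 ↦ 2·7 + 5|_7 = 19 ⇒ 18
(3) 18|_7 = 2·7 + 4 ↦ 2·8 + 4|_8 = 20 ⇒ 19
(4) 19|_8 = 2·8 + 3 ↦ 2·9 + 3|_9 = 21 ⇒ 20
(5) 20|_9 = 2·9 + 2 ↦ 2·10 + 2|_10 = 22 ⇒ 21
(6) 21|_10 = 2·10 + 1 ↦ 2·11 + 1|_11 = 23 ⇒ 22
(7) 22|_11 = 2·11 ↦ 2·12|_12 = 24 ⇒ 23

24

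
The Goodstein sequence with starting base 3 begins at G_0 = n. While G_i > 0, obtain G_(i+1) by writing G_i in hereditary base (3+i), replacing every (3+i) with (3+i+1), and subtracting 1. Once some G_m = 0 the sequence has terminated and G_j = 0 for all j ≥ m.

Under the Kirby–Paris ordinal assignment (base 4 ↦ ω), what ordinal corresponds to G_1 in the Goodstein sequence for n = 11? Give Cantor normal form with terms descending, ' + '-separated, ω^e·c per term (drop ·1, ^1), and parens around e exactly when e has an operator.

[0] 11 ≡ 3^2 + 2 (base 3). Lift 4: 18. −1: 17.
[1] 17 ≡ 4^2 + 1 (base 4). Lift 5: 26. −1: 25.

ω^2 + 1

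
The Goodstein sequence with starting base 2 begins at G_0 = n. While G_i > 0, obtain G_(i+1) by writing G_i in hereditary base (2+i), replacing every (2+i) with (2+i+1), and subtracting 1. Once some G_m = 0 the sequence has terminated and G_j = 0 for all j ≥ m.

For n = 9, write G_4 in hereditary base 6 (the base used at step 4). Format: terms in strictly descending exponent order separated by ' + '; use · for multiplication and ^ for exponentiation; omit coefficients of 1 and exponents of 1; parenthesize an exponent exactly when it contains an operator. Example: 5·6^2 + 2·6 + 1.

3·6^6 + 3·6^3 + 3·6^2 + 3·6 + 1

base 2: 9 = 2^(2 + 1) + 1; at 3: 3^(3 + 1) + 1 = 82; next = 81
base 3: 81 = 3^(3 + 1); at 4: 4^(4 + 1) = 1024; next = 1023
base 4: 1023 = 3·4^4 + 3·4^3 + 3·4^2 + 3·4 + 3; at 5: 3·5^5 + 3·5^3 + 3·5^2 + 3·5 + 3 = 9843; next = 9842
base 5: 9842 = 3·5^5 + 3·5^3 + 3·5^2 + 3·5 + 2; at 6: 3·6^6 + 3·6^3 + 3·6^2 + 3·6 + 2 = 140744; next = 140743
base 6: 140743 = 3·6^6 + 3·6^3 + 3·6^2 + 3·6 + 1; at 7: 3·7^7 + 3·7^3 + 3·7^2 + 3·7 + 1 = 2471827; next = 2471826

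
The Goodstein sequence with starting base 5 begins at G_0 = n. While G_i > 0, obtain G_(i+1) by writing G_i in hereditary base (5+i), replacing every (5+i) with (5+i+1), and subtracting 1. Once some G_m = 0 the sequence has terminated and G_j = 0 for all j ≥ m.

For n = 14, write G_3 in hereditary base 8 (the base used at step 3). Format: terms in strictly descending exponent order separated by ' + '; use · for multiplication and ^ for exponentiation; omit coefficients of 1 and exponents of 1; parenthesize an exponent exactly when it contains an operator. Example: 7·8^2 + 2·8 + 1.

2·8 + 1

base 5: 14 = 2·5 + 4; at 6: 2·6 + 4 = 16; next = 15
base 6: 15 = 2·6 + 3; at 7: 2·7 + 3 = 17; next = 16
base 7: 16 = 2·7 + 2; at 8: 2·8 + 2 = 18; next = 17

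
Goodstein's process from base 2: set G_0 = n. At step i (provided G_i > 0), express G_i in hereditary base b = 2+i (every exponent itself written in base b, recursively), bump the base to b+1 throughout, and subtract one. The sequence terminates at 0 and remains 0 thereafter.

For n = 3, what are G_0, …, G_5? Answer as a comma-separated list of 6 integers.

3, 3, 3, 2, 1, 0

step 0: 3 = 2 + 1; sub 3 for 2: 3 + 1; = 4; G_1 = 4−1 = 3
step 1: 3 = 3; sub 4 for 3: 4; = 4; G_2 = 4−1 = 3
step 2: 3 = 3; sub 5 for 4: 3; = 3; G_3 = 3−1 = 2
step 3: 2 = 2; sub 6 for 5: 2; = 2; G_4 = 2−1 = 1
step 4: 1 = 1; sub 7 for 6: 1; = 1; G_5 = 1−1 = 0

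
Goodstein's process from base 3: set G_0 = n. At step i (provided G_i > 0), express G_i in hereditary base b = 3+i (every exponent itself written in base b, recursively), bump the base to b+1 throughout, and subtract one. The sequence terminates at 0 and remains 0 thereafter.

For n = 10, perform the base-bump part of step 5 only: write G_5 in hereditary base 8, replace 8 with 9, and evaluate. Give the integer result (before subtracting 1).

[0] 10 ≡ 3^2 + 1 (base 3). Lift 4: 17. −1: 16.
[1] 16 ≡ 4^2 (base 4). Lift 5: 25. −1: 24.
[2] 24 ≡ 4·5 + 4 (base 5). Lift 6: 28. −1: 27.
[3] 27 ≡ 4·6 + 3 (base 6). Lift 7: 31. −1: 30.
[4] 30 ≡ 4·7 + 2 (base 7). Lift 8: 34. −1: 33.
[5] 33 ≡ 4·8 + 1 (base 8). Lift 9: 37. −1: 36.

37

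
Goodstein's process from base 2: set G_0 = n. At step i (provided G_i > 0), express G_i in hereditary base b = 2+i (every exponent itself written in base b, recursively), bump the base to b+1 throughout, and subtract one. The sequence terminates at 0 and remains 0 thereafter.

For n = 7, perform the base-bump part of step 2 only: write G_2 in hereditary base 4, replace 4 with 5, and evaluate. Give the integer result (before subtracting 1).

i=0: 7 = 2^2 + 2 + 1 (b=2); 2→3: 3^3 + 3 + 1 = 31; 31−1 = 30
i=1: 30 = 3^3 + 3 (b=3); 3→4: 4^4 + 4 = 260; 260−1 = 259
i=2: 259 = 4^4 + 3 (b=4); 4→5: 5^5 + 3 = 3128; 3128−1 = 3127

3128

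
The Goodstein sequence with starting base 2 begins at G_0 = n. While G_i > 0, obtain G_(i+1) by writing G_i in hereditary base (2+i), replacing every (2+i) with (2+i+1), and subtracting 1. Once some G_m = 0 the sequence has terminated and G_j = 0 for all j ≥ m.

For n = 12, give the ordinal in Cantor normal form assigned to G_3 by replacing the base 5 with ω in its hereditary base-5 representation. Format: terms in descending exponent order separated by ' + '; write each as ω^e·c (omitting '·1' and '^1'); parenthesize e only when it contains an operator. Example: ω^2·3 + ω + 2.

ω^(ω + 1) + ω^2·2 + ω·2

G_0 = 12. HB_2(12) = 2^(2 + 1) + 2^2. Bump = 108. G_1 = 107.
G_1 = 107. HB_3(107) = 3^(3 + 1) + 2·3^2 + 2·3 + 2. Bump = 1066. G_2 = 1065.
G_2 = 1065. HB_4(1065) = 4^(4 + 1) + 2·4^2 + 2·4 + 1. Bump = 15686. G_3 = 15685.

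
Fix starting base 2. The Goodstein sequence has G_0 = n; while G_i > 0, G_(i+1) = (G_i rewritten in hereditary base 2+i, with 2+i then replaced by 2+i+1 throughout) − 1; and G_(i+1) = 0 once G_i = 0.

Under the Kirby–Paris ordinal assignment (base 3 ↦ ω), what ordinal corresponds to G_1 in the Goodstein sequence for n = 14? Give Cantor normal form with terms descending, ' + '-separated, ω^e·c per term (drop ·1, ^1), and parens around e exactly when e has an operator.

ω^(ω + 1) + ω^ω + 2

step 0: 14 = 2^(2 + 1) + 2^2 + 2; sub 3 for 2: 3^(3 + 1) + 3^3 + 3; = 111; G_1 = 111−1 = 110
step 1: 110 = 3^(3 + 1) + 3^3 + 2; sub 4 for 3: 4^(4 + 1) + 4^4 + 2; = 1282; G_2 = 1282−1 = 1281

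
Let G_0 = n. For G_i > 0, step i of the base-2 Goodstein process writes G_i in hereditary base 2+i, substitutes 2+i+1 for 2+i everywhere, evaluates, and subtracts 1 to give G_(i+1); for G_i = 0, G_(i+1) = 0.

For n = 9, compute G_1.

step 0: 9 = 2^(2 + 1) + 1; sub 3 for 2: 3^(3 + 1) + 1; = 82; G_1 = 82−1 = 81
step 1: 81 = 3^(3 + 1); sub 4 for 3: 4^(4 + 1); = 1024; G_2 = 1024−1 = 1023

81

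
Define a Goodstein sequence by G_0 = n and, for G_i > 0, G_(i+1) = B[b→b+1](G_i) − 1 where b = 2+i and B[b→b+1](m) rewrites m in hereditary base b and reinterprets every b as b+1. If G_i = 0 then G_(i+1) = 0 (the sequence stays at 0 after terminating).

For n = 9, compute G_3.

9842

(0) 9|_2 = 2^(2 + 1) + 1 ↦ 3^(3 + 1) + 1|_3 = 82 ⇒ 81
(1) 81|_3 = 3^(3 + 1) ↦ 4^(4 + 1)|_4 = 1024 ⇒ 1023
(2) 1023|_4 = 3·4^4 + 3·4^3 + 3·4^2 + 3·4 + 3 ↦ 3·5^5 + 3·5^3 + 3·5^2 + 3·5 + 3|_5 = 9843 ⇒ 9842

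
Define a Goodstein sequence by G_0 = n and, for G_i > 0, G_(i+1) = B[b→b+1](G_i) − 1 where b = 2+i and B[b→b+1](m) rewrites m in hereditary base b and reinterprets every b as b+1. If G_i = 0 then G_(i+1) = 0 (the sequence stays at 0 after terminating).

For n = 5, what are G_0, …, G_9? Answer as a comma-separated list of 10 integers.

step 0: 5 = 2^2 + 1; sub 3 for 2: 3^3 + 1; = 28; G_1 = 28−1 = 27
step 1: 27 = 3^3; sub 4 for 3: 4^4; = 256; G_2 = 256−1 = 255
step 2: 255 = 3·4^3 + 3·4^2 + 3·4 + 3; sub 5 for 4: 3·5^3 + 3·5^2 + 3·5 + 3; = 468; G_3 = 468−1 = 467
step 3: 467 = 3·5^3 + 3·5^2 + 3·5 + 2; sub 6 for 5: 3·6^3 + 3·6^2 + 3·6 + 2; = 776; G_4 = 776−1 = 775
step 4: 775 = 3·6^3 + 3·6^2 + 3·6 + 1; sub 7 for 6: 3·7^3 + 3·7^2 + 3·7 + 1; = 1198; G_5 = 1198−1 = 1197
step 5: 1197 = 3·7^3 + 3·7^2 + 3·7; sub 8 for 7: 3·8^3 + 3·8^2 + 3·8; = 1752; G_6 = 1752−1 = 1751
step 6: 1751 = 3·8^3 + 3·8^2 + 2·8 + 7; sub 9 for 8: 3·9^3 + 3·9^2 + 2·9 + 7; = 2455; G_7 = 2455−1 = 2454
step 7: 2454 = 3·9^3 + 3·9^2 + 2·9 + 6; sub 10 for 9: 3·10^3 + 3·10^2 + 2·10 + 6; = 3326; G_8 = 3326−1 = 3325
step 8: 3325 = 3·10^3 + 3·10^2 + 2·10 + 5; sub 11 for 10: 3·11^3 + 3·11^2 + 2·11 + 5; = 4383; G_9 = 4383−1 = 4382

5, 27, 255, 467, 775, 1197, 1751, 2454, 3325, 4382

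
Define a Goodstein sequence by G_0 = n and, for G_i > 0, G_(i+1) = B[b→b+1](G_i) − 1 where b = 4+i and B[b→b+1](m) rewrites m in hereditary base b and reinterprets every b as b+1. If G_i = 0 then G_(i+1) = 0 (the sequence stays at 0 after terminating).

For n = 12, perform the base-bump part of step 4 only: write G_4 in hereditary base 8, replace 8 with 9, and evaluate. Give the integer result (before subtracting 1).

19

[0] 12 ≡ 3·4 (base 4). Lift 5: 15. −1: 14.
[1] 14 ≡ 2·5 + 4 (base 5). Lift 6: 16. −1: 15.
[2] 15 ≡ 2·6 + 3 (base 6). Lift 7: 17. −1: 16.
[3] 16 ≡ 2·7 + 2 (base 7). Lift 8: 18. −1: 17.
[4] 17 ≡ 2·8 + 1 (base 8). Lift 9: 19. −1: 18.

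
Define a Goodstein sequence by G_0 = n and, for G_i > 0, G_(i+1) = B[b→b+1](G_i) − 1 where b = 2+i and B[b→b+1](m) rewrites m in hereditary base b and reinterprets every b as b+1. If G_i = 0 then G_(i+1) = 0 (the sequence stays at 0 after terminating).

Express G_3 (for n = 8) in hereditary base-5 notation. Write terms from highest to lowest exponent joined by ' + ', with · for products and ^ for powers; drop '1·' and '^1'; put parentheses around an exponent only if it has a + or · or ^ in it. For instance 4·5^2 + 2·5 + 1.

G_0=8  [base 2] 2^(2 + 1)  →[2↦3]→  3^(3 + 1) = 81  −1 ⇒ G_1=80
G_1=80  [base 3] 2·3^3 + 2·3^2 + 2·3 + 2  →[3↦4]→  2·4^4 + 2·4^2 + 2·4 + 2 = 554  −1 ⇒ G_2=553
G_2=553  [base 4] 2·4^4 + 2·4^2 + 2·4 + 1  →[4↦5]→  2·5^5 + 2·5^2 + 2·5 + 1 = 6311  −1 ⇒ G_3=6310
G_3=6310  [base 5] 2·5^5 + 2·5^2 + 2·5  →[5↦6]→  2·6^6 + 2·6^2 + 2·6 = 93396  −1 ⇒ G_4=93395

2·5^5 + 2·5^2 + 2·5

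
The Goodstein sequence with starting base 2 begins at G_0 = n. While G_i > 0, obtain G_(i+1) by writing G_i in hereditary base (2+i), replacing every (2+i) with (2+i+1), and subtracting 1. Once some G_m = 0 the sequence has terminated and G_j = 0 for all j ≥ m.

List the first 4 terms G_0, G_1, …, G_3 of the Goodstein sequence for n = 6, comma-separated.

6, 29, 257, 3125

base 2: 6 = 2^2 + 2; at 3: 3^3 + 3 = 30; next = 29
base 3: 29 = 3^3 + 2; at 4: 4^4 + 2 = 258; next = 257
base 4: 257 = 4^4 + 1; at 5: 5^5 + 1 = 3126; next = 3125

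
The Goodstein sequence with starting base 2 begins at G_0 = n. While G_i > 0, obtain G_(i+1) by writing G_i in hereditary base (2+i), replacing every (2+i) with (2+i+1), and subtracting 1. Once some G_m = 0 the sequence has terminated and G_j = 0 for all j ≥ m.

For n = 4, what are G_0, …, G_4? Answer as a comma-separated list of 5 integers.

4, 26, 41, 60, 83

i=0: 4 = 2^2 (b=2); 2→3: 3^3 = 27; 27−1 = 26
i=1: 26 = 2·3^2 + 2·3 + 2 (b=3); 3→4: 2·4^2 + 2·4 + 2 = 42; 42−1 = 41
i=2: 41 = 2·4^2 + 2·4 + 1 (b=4); 4→5: 2·5^2 + 2·5 + 1 = 61; 61−1 = 60
i=3: 60 = 2·5^2 + 2·5 (b=5); 5→6: 2·6^2 + 2·6 = 84; 84−1 = 83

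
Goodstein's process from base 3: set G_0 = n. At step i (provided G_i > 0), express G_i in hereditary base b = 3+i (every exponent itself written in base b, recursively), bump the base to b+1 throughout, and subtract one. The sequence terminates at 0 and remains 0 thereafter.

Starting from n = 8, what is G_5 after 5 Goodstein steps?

11

[0] 8 ≡ 2·3 + 2 (base 3). Lift 4: 10. −1: 9.
[1] 9 ≡ 2·4 + 1 (base 4). Lift 5: 11. −1: 10.
[2] 10 ≡ 2·5 (base 5). Lift 6: 12. −1: 11.
[3] 11 ≡ 6 + 5 (base 6). Lift 7: 12. −1: 11.
[4] 11 ≡ 7 + 4 (base 7). Lift 8: 12. −1: 11.
[5] 11 ≡ 8 + 3 (base 8). Lift 9: 12. −1: 11.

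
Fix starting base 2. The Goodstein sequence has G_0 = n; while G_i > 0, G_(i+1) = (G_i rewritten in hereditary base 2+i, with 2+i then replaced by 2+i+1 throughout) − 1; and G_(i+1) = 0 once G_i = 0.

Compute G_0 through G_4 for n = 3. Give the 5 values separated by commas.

3, 3, 3, 2, 1

[0] 3 ≡ 2 + 1 (base 2). Lift 3: 4. −1: 3.
[1] 3 ≡ 3 (base 3). Lift 4: 4. −1: 3.
[2] 3 ≡ 3 (base 4). Lift 5: 3. −1: 2.
[3] 2 ≡ 2 (base 5). Lift 6: 2. −1: 1.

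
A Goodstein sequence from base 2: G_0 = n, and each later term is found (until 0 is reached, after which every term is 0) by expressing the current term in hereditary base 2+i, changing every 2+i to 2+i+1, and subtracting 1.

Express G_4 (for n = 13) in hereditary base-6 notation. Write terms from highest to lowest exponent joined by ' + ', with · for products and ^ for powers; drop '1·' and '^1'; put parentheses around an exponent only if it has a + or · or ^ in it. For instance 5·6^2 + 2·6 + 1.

6^(6 + 1) + 3·6^3 + 3·6^2 + 3·6 + 1

G_0=13  [base 2] 2^(2 + 1) + 2^2 + 1  →[2↦3]→  3^(3 + 1) + 3^3 + 1 = 109  −1 ⇒ G_1=108
G_1=108  [base 3] 3^(3 + 1) + 3^3  →[3↦4]→  4^(4 + 1) + 4^4 = 1280  −1 ⇒ G_2=1279
G_2=1279  [base 4] 4^(4 + 1) + 3·4^3 + 3·4^2 + 3·4 + 3  →[4↦5]→  5^(5 + 1) + 3·5^3 + 3·5^2 + 3·5 + 3 = 16093  −1 ⇒ G_3=16092
G_3=16092  [base 5] 5^(5 + 1) + 3·5^3 + 3·5^2 + 3·5 + 2  →[5↦6]→  6^(6 + 1) + 3·6^3 + 3·6^2 + 3·6 + 2 = 280712  −1 ⇒ G_4=280711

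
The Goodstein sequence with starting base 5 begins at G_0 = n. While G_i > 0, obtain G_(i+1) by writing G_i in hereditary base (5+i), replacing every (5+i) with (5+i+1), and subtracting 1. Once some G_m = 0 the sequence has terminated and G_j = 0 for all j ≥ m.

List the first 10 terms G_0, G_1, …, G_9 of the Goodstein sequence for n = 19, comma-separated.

G_0=19  [base 5] 3·5 + 4  →[5↦6]→  3·6 + 4 = 22  −1 ⇒ G_1=21
G_1=21  [base 6] 3·6 + 3  →[6↦7]→  3·7 + 3 = 24  −1 ⇒ G_2=23
G_2=23  [base 7] 3·7 + 2  →[7↦8]→  3·8 + 2 = 26  −1 ⇒ G_3=25
G_3=25  [base 8] 3·8 + 1  →[8↦9]→  3·9 + 1 = 28  −1 ⇒ G_4=27
G_4=27  [base 9] 3·9  →[9↦10]→  3·10 = 30  −1 ⇒ G_5=29
G_5=29  [base 10] 2·10 + 9  →[10↦11]→  2·11 + 9 = 31  −1 ⇒ G_6=30
G_6=30  [base 11] 2·11 + 8  →[11↦12]→  2·12 + 8 = 32  −1 ⇒ G_7=31
G_7=31  [base 12] 2·12 + 7  →[12↦13]→  2·13 + 7 = 33  −1 ⇒ G_8=32
G_8=32  [base 13] 2·13 + 6  →[13↦14]→  2·14 + 6 = 34  −1 ⇒ G_9=33

19, 21, 23, 25, 27, 29, 30, 31, 32, 33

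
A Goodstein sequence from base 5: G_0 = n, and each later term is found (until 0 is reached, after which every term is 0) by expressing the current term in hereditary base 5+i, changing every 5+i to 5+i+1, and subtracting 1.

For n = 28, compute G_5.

i=0: 28 = 5^2 + 3 (b=5); 5→6: 6^2 + 3 = 39; 39−1 = 38
i=1: 38 = 6^2 + 2 (b=6); 6→7: 7^2 + 2 = 51; 51−1 = 50
i=2: 50 = 7^2 + 1 (b=7); 7→8: 8^2 + 1 = 65; 65−1 = 64
i=3: 64 = 8^2 (b=8); 8→9: 9^2 = 81; 81−1 = 80
i=4: 80 = 8·9 + 8 (b=9); 9→10: 8·10 + 8 = 88; 88−1 = 87

87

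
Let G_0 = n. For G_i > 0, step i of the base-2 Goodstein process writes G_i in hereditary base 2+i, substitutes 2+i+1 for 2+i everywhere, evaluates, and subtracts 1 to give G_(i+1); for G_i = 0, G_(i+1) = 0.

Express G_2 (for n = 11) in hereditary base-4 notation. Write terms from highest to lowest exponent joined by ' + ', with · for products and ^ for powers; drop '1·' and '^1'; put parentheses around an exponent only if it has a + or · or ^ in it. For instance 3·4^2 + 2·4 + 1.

4^(4 + 1) + 3

G_0=11  [base 2] 2^(2 + 1) + 2 + 1  →[2↦3]→  3^(3 + 1) + 3 + 1 = 85  −1 ⇒ G_1=84
G_1=84  [base 3] 3^(3 + 1) + 3  →[3↦4]→  4^(4 + 1) + 4 = 1028  −1 ⇒ G_2=1027
G_2=1027  [base 4] 4^(4 + 1) + 3  →[4↦5]→  5^(5 + 1) + 3 = 15628  −1 ⇒ G_3=15627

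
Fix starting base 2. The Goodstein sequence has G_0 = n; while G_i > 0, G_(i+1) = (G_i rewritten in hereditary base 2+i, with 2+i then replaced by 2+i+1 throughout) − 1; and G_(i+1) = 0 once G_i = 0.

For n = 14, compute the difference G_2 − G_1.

1171

14 —HB2→ 2^(2 + 1) + 2^2 + 2 —bump→ 3^(3 + 1) + 3^3 + 3 = 111 —(−1)→ 110
110 —HB3→ 3^(3 + 1) + 3^3 + 2 —bump→ 4^(4 + 1) + 4^4 + 2 = 1282 —(−1)→ 1281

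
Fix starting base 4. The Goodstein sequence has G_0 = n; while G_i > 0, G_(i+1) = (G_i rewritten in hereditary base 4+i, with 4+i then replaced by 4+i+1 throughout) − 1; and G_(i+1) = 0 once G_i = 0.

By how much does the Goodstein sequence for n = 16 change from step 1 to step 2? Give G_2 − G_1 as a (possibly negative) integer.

3

[0] 16 ≡ 4^2 (base 4). Lift 5: 25. −1: 24.
[1] 24 ≡ 4·5 + 4 (base 5). Lift 6: 28. −1: 27.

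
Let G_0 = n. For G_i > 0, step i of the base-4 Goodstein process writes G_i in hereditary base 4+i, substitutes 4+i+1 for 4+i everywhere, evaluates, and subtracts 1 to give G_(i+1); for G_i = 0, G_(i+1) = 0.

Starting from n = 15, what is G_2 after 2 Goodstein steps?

15 —HB4→ 3·4 + 3 —bump→ 3·5 + 3 = 18 —(−1)→ 17
17 —HB5→ 3·5 + 2 —bump→ 3·6 + 2 = 20 —(−1)→ 19

19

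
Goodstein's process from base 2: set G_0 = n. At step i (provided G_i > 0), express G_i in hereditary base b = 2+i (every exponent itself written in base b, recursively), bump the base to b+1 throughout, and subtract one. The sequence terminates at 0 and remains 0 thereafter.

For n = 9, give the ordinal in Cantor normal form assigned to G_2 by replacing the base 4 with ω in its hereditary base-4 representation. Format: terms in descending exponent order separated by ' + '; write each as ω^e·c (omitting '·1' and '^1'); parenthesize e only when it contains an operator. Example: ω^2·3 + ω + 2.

ω^ω·3 + ω^3·3 + ω^2·3 + ω·3 + 3

[0] 9 ≡ 2^(2 + 1) + 1 (base 2). Lift 3: 82. −1: 81.
[1] 81 ≡ 3^(3 + 1) (base 3). Lift 4: 1024. −1: 1023.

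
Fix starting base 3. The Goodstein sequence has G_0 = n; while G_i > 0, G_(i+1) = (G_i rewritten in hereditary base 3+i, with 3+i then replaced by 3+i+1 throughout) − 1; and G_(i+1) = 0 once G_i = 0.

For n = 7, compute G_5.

9

7 —HB3→ 2·3 + 1 —bump→ 2·4 + 1 = 9 —(−1)→ 8
8 —HB4→ 2·4 —bump→ 2·5 = 10 —(−1)→ 9
9 —HB5→ 5 + 4 —bump→ 6 + 4 = 10 —(−1)→ 9
9 —HB6→ 6 + 3 —bump→ 7 + 3 = 10 —(−1)→ 9
9 —HB7→ 7 + 2 —bump→ 8 + 2 = 10 —(−1)→ 9
9 —HB8→ 8 + 1 —bump→ 9 + 1 = 10 —(−1)→ 9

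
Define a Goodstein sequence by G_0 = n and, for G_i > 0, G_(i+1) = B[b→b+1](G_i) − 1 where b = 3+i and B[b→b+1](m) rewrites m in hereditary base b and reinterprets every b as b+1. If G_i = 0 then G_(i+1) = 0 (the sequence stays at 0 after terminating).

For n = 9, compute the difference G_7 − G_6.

1

step 0: 9 = 3^2; sub 4 for 3: 4^2; = 16; G_1 = 16−1 = 15
step 1: 15 = 3·4 + 3; sub 5 for 4: 3·5 + 3; = 18; G_2 = 18−1 = 17
step 2: 17 = 3·5 + 2; sub 6 for 5: 3·6 + 2; = 20; G_3 = 20−1 = 19
step 3: 19 = 3·6 + 1; sub 7 for 6: 3·7 + 1; = 22; G_4 = 22−1 = 21
step 4: 21 = 3·7; sub 8 for 7: 3·8; = 24; G_5 = 24−1 = 23
step 5: 23 = 2·8 + 7; sub 9 for 8: 2·9 + 7; = 25; G_6 = 25−1 = 24
step 6: 24 = 2·9 + 6; sub 10 for 9: 2·10 + 6; = 26; G_7 = 26−1 = 25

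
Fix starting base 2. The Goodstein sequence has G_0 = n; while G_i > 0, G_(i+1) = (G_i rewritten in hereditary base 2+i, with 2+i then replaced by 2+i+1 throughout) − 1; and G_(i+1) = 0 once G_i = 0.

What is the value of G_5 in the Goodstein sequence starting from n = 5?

[0] 5 ≡ 2^2 + 1 (base 2). Lift 3: 28. −1: 27.
[1] 27 ≡ 3^3 (base 3). Lift 4: 256. −1: 255.
[2] 255 ≡ 3·4^3 + 3·4^2 + 3·4 + 3 (base 4). Lift 5: 468. −1: 467.
[3] 467 ≡ 3·5^3 + 3·5^2 + 3·5 + 2 (base 5). Lift 6: 776. −1: 775.
[4] 775 ≡ 3·6^3 + 3·6^2 + 3·6 + 1 (base 6). Lift 7: 1198. −1: 1197.
[5] 1197 ≡ 3·7^3 + 3·7^2 + 3·7 (base 7). Lift 8: 1752. −1: 1751.

1197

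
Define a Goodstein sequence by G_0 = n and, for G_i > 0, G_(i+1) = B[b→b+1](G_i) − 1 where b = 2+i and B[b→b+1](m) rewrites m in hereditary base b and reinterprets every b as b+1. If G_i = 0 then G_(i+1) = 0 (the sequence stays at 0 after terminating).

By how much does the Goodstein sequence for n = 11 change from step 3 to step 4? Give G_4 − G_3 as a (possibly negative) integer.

11 —HB2→ 2^(2 + 1) + 2 + 1 —bump→ 3^(3 + 1) + 3 + 1 = 85 —(−1)→ 84
84 —HB3→ 3^(3 + 1) + 3 —bump→ 4^(4 + 1) + 4 = 1028 —(−1)→ 1027
1027 —HB4→ 4^(4 + 1) + 3 —bump→ 5^(5 + 1) + 3 = 15628 —(−1)→ 15627
15627 —HB5→ 5^(5 + 1) + 2 —bump→ 6^(6 + 1) + 2 = 279938 —(−1)→ 279937

264310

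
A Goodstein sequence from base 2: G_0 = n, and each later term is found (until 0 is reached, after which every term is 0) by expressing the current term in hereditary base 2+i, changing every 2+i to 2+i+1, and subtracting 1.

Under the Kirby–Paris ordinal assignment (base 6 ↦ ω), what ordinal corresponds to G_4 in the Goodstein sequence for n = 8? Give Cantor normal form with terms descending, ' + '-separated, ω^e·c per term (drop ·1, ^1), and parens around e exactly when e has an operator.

ω^ω·2 + ω^2·2 + ω + 5

G_0 = 8. HB_2(8) = 2^(2 + 1). Bump = 81. G_1 = 80.
G_1 = 80. HB_3(80) = 2·3^3 + 2·3^2 + 2·3 + 2. Bump = 554. G_2 = 553.
G_2 = 553. HB_4(553) = 2·4^4 + 2·4^2 + 2·4 + 1. Bump = 6311. G_3 = 6310.
G_3 = 6310. HB_5(6310) = 2·5^5 + 2·5^2 + 2·5. Bump = 93396. G_4 = 93395.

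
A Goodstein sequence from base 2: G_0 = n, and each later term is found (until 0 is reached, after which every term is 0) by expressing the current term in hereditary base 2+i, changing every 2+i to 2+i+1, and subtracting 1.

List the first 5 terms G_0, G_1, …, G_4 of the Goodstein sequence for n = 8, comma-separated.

8, 80, 553, 6310, 93395

G_0 = 8. HB_2(8) = 2^(2 + 1). Bump = 81. G_1 = 80.
G_1 = 80. HB_3(80) = 2·3^3 + 2·3^2 + 2·3 + 2. Bump = 554. G_2 = 553.
G_2 = 553. HB_4(553) = 2·4^4 + 2·4^2 + 2·4 + 1. Bump = 6311. G_3 = 6310.
G_3 = 6310. HB_5(6310) = 2·5^5 + 2·5^2 + 2·5. Bump = 93396. G_4 = 93395.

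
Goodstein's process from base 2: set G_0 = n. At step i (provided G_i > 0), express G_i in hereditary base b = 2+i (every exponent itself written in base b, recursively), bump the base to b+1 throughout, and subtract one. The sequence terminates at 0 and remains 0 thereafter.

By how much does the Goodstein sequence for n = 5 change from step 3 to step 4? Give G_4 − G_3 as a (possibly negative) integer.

G_0=5  [base 2] 2^2 + 1  →[2↦3]→  3^3 + 1 = 28  −1 ⇒ G_1=27
G_1=27  [base 3] 3^3  →[3↦4]→  4^4 = 256  −1 ⇒ G_2=255
G_2=255  [base 4] 3·4^3 + 3·4^2 + 3·4 + 3  →[4↦5]→  3·5^3 + 3·5^2 + 3·5 + 3 = 468  −1 ⇒ G_3=467
G_3=467  [base 5] 3·5^3 + 3·5^2 + 3·5 + 2  →[5↦6]→  3·6^3 + 3·6^2 + 3·6 + 2 = 776  −1 ⇒ G_4=775

308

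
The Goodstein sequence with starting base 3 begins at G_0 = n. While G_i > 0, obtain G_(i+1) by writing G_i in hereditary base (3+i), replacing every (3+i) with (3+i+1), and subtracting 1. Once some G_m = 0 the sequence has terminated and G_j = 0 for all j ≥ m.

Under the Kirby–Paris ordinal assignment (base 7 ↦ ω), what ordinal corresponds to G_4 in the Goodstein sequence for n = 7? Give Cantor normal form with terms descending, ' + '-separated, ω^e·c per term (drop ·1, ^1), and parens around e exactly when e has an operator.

ω + 2

G_0=7  [base 3] 2·3 + 1  →[3↦4]→  2·4 + 1 = 9  −1 ⇒ G_1=8
G_1=8  [base 4] 2·4  →[4↦5]→  2·5 = 10  −1 ⇒ G_2=9
G_2=9  [base 5] 5 + 4  →[5↦6]→  6 + 4 = 10  −1 ⇒ G_3=9
G_3=9  [base 6] 6 + 3  →[6↦7]→  7 + 3 = 10  −1 ⇒ G_4=9
G_4=9  [base 7] 7 + 2  →[7↦8]→  8 + 2 = 10  −1 ⇒ G_5=9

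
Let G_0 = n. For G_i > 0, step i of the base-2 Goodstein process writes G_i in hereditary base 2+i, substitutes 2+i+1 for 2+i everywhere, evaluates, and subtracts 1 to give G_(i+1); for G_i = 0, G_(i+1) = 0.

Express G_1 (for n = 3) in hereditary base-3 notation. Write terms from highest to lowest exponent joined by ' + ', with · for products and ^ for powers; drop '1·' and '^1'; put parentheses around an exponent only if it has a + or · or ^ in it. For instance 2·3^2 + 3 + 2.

3

base 2: 3 = 2 + 1; at 3: 3 + 1 = 4; next = 3
base 3: 3 = 3; at 4: 4 = 4; next = 3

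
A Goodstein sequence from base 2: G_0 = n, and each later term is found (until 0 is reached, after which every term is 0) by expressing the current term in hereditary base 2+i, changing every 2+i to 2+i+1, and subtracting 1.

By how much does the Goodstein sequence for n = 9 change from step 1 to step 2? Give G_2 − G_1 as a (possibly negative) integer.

i=0: 9 = 2^(2 + 1) + 1 (b=2); 2→3: 3^(3 + 1) + 1 = 82; 82−1 = 81
i=1: 81 = 3^(3 + 1) (b=3); 3→4: 4^(4 + 1) = 1024; 1024−1 = 1023

942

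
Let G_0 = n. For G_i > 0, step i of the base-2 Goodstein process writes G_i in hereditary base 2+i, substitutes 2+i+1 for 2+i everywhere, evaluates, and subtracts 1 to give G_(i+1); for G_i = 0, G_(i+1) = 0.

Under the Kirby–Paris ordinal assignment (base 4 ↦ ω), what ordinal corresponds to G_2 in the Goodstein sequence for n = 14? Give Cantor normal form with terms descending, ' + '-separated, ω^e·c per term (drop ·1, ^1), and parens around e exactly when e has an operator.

G_0 = 14. HB_2(14) = 2^(2 + 1) + 2^2 + 2. Bump = 111. G_1 = 110.
G_1 = 110. HB_3(110) = 3^(3 + 1) + 3^3 + 2. Bump = 1282. G_2 = 1281.
G_2 = 1281. HB_4(1281) = 4^(4 + 1) + 4^4 + 1. Bump = 18751. G_3 = 18750.

ω^(ω + 1) + ω^ω + 1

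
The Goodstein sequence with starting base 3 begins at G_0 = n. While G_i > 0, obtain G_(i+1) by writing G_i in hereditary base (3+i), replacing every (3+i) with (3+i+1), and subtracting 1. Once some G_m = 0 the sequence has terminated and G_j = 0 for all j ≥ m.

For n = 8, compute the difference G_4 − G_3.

[0] 8 ≡ 2·3 + 2 (base 3). Lift 4: 10. −1: 9.
[1] 9 ≡ 2·4 + 1 (base 4). Lift 5: 11. −1: 10.
[2] 10 ≡ 2·5 (base 5). Lift 6: 12. −1: 11.
[3] 11 ≡ 6 + 5 (base 6). Lift 7: 12. −1: 11.

0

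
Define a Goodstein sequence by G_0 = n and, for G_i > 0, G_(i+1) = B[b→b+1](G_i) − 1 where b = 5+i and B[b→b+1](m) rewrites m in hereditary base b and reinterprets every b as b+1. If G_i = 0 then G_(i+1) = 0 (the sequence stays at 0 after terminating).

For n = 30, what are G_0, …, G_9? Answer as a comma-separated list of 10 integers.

30, 41, 53, 67, 83, 101, 121, 143, 153, 163

(0) 30|_5 = 5^2 + 5 ↦ 6^2 + 6|_6 = 42 ⇒ 41
(1) 41|_6 = 6^2 + 5 ↦ 7^2 + 5|_7 = 54 ⇒ 53
(2) 53|_7 = 7^2 + 4 ↦ 8^2 + 4|_8 = 68 ⇒ 67
(3) 67|_8 = 8^2 + 3 ↦ 9^2 + 3|_9 = 84 ⇒ 83
(4) 83|_9 = 9^2 + 2 ↦ 10^2 + 2|_10 = 102 ⇒ 101
(5) 101|_10 = 10^2 + 1 ↦ 11^2 + 1|_11 = 122 ⇒ 121
(6) 121|_11 = 11^2 ↦ 12^2|_12 = 144 ⇒ 143
(7) 143|_12 = 11·12 + 11 ↦ 11·13 + 11|_13 = 154 ⇒ 153
(8) 153|_13 = 11·13 + 10 ↦ 11·14 + 10|_14 = 164 ⇒ 163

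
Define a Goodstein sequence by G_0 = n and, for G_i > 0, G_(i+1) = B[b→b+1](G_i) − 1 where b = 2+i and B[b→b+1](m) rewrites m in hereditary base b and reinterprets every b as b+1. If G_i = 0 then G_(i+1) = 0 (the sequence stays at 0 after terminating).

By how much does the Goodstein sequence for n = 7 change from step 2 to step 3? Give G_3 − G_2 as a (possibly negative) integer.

2868

[0] 7 ≡ 2^2 + 2 + 1 (base 2). Lift 3: 31. −1: 30.
[1] 30 ≡ 3^3 + 3 (base 3). Lift 4: 260. −1: 259.
[2] 259 ≡ 4^4 + 3 (base 4). Lift 5: 3128. −1: 3127.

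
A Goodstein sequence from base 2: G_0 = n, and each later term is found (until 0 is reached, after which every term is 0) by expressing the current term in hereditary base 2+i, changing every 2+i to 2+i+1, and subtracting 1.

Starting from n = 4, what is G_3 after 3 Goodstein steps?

60

[0] 4 ≡ 2^2 (base 2). Lift 3: 27. −1: 26.
[1] 26 ≡ 2·3^2 + 2·3 + 2 (base 3). Lift 4: 42. −1: 41.
[2] 41 ≡ 2·4^2 + 2·4 + 1 (base 4). Lift 5: 61. −1: 60.
[3] 60 ≡ 2·5^2 + 2·5 (base 5). Lift 6: 84. −1: 83.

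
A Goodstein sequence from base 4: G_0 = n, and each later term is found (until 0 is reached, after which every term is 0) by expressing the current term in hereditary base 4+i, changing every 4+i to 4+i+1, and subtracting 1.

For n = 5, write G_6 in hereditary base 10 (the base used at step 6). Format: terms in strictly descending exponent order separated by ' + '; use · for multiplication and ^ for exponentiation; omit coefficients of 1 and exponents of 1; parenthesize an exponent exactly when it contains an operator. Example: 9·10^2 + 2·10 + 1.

G_0=5  [base 4] 4 + 1  →[4↦5]→  5 + 1 = 6  −1 ⇒ G_1=5
G_1=5  [base 5] 5  →[5↦6]→  6 = 6  −1 ⇒ G_2=5
G_2=5  [base 6] 5  →[6↦7]→  5 = 5  −1 ⇒ G_3=4
G_3=4  [base 7] 4  →[7↦8]→  4 = 4  −1 ⇒ G_4=3
G_4=3  [base 8] 3  →[8↦9]→  3 = 3  −1 ⇒ G_5=2
G_5=2  [base 9] 2  →[9↦10]→  2 = 2  −1 ⇒ G_6=1
G_6=1  [base 10] 1  →[10↦11]→  1 = 1  −1 ⇒ G_7=0

1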